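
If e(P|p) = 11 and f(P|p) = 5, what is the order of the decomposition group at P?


|D_P| = e * f
= 11 * 5
= 55

55


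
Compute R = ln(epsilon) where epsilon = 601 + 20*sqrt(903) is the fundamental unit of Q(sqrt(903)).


epsilon = 601 + 20*sqrt(903)
= 1201.9992
R = ln(1201.9992)
= 7.0917

7.0917


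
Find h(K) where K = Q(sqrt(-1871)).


K = Q(sqrt(-1871)). d mod 4 = 1, so D = disc(K) = d = -1871
h(K) equals the number of primitive reduced positive-definite forms (a, b, c) = a*x^2 + b*x*y + c*y^2 with b^2 - 4ac = D,
where reduced means |b| <= a <= c, with b >= 0 whenever |b| = a or a = c, and primitive means gcd(a, b, c) = 1.
Reduced forces 3a^2 <= |D| = 1871, so 1 <= a <= 24; b must have the parity of D, and c = (b^2 - D)/(4a) must be an integer >= a.
Enumerate a = 1..24, b in [-a, a]:
  a=1: (1, 1, 468)  [1]
  a=2: (2, -1, 234), (2, 1, 234)  [2]
  a=3: (3, -1, 156), (3, 1, 156)  [2]
  a=4: (4, -1, 117), (4, 1, 117)  [2]
  a=5: (5, -3, 94), (5, 3, 94)  [2]
  a=6: (6, -5, 79), (6, -1, 78), (6, 1, 78), (6, 5, 79)  [4]
  a=7: none
  a=8: (8, -7, 60), (8, 7, 60)  [2]
  a=9: (9, -1, 52), (9, 1, 52)  [2]
  a=10: (10, -7, 48), (10, -3, 47), (10, 3, 47), (10, 7, 48)  [4]
  a=11: none
  a=12: (12, -7, 40), (12, -1, 39), (12, 1, 39), (12, 7, 40)  [4]
  a=13: (13, -1, 36), (13, 1, 36)  [2]
  a=14: none
  a=15: (15, -13, 34), (15, -7, 32), (15, 7, 32), (15, 13, 34)  [4]
  a=16: (16, -7, 30), (16, 7, 30)  [2]
  a=17: (17, -13, 30), (17, 13, 30)  [2]
  a=18: (18, -17, 30), (18, -1, 26), (18, 1, 26), (18, 17, 30)  [4]
  a=19: none
  a=20: (20, -17, 27), (20, -7, 24), (20, 7, 24), (20, 17, 27)  [4]
  a=21..23: none
  a=24: (24, -23, 25), (24, 23, 25)  [2]
Total reduced forms: 1 + 2 + 2 + 2 + 2 + 4 + 2 + 2 + 4 + 4 + 2 + 4 + 2 + 2 + 4 + 4 + 2 = 45
h = 45

45


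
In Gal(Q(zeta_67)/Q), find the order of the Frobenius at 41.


The Frobenius at p in Gal(Q(zeta_n)/Q) = (Z/nZ)* is the class of p, so its order is ord_67(41), the smallest k >= 1 with 41^k = 1 mod 67.
n = 67 = 67, phi(67) = 66; the order divides phi(n).
Divisors of 66: 1, 2, 3, 6, 11, 22, 33, 66
Repeated squaring mod 67: 41^1 = 41, 41^2 = 6, 41^4 = 36, 41^8 = 23, 41^16 = 60, 41^32 = 49, 41^64 = 56
Test divisors in increasing order:
  k=1: 41^1 = 41 mod 67
  k=2: 41^2 = 6 mod 67
  k=3: 41^3 = 6 * 41 = 45 mod 67
  k=6: 41^6 = 36 * 6 = 15 mod 67
  k=11: 41^11 = 23 * 6 * 41 = 30 mod 67
  k=22: 41^22 = 60 * 36 * 6 = 29 mod 67
  k=33: 41^33 = 49 * 41 = 66 mod 67
  k=66: 41^66 = 56 * 6 = 1 mod 67  <- first divisor giving 1
Order = 66

66


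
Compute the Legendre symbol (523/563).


p = 563 is prime, so compute (523/563) with the reciprocity algorithm (Jacobi-symbol steps: pull out 2s via (2/n), flip via reciprocity, reduce):
  reciprocity: (523/563) -> -(563/523)
  reduce: (40/523)
  pull out 2: (2/523) = -1  (since 523 mod 8 = 3)
  pull out 2: (2/523) = -1  (since 523 mod 8 = 3)
  pull out 2: (2/523) = -1  (since 523 mod 8 = 3)
  reciprocity: (5/523) -> +(523/5)
  reduce: (3/5)
  reciprocity: (3/5) -> +(5/3)
  reduce: (2/3)
  pull out 2: (2/3) = -1  (since 3 mod 8 = 3)
  (1/3) = 1
Product of signs = -1
(523/563) = -1

-1


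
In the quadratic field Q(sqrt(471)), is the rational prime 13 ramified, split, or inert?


K = Q(sqrt(471)). Since d mod 4 = 3, disc(K) = 1884.
Check p | disc: 1884 mod 13 = 12.
p does not divide disc. Compute Legendre symbol (d/p):
3^((13-1)/2) mod 13 = 1
(d/p) = 1, so p splits: (p) = P*P' with e=1, f=1, g=2.
Therefore p is split.

split


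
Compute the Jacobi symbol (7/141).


Compute (7/141) via quadratic reciprocity:
  reciprocity: (7/141) -> +(141/7)
  reduce: (1/7)
  (1/7) = 1
Product of signs = 1

1


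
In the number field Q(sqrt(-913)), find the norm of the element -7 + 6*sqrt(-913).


N(a + b*sqrt(d)) = a^2 - d*b^2
= (-7)^2 - (-913)*(6)^2
= 49 + 32868
= 32917

32917


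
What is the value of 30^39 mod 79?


p = 79 is prime and the exponent is (p-1)/2 = 39, so by Euler's criterion 30^39 = (30/79) = +1 or -1 mod 79.
Compute by square-and-multiply:
  39 = 32 + 4 + 2 + 1 (binary 100111)
  Repeated squaring mod 79: 30^1 = 30, 30^2 = 31, 30^4 = 13, 30^8 = 11, 30^16 = 42, 30^32 = 26
  30^39 = 30^32 * 30^4 * 30^2 * 30^1 = 26 * 13 * 31 * 30 mod 79
    26 * 13 = 338 = 22 mod 79
    22 * 31 = 682 = 50 mod 79
    50 * 30 = 1500 = 78 mod 79
  30^39 = 78 mod 79
Result 78 = p - 1 = -1 mod 79: 30 is a quadratic non-residue mod 79. As a residue in [0, p-1] the value is 78.
30^39 mod 79 = 78

78


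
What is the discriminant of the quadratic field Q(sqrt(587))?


For K = Q(sqrt(d)) with d squarefree: disc(K) = d if d = 1 mod 4, and disc(K) = 4d if d = 2 or 3 mod 4.
Here d = 587, and d mod 4 = 3.
d = 3 mod 4, not 1 (O_K = Z[sqrt(d)]), so disc(K) = 4d = 4 * (587) = 2348

2348


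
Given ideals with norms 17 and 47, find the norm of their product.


N(IJ) = N(I) * N(J)
= 17 * 47
= 799

799


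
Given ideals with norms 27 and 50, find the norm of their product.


N(IJ) = N(I) * N(J)
= 27 * 50
= 1350

1350


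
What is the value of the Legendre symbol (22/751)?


p = 751 is prime, so compute (22/751) with the reciprocity algorithm (Jacobi-symbol steps: pull out 2s via (2/n), flip via reciprocity, reduce):
  pull out 2: (2/751) = +1  (since 751 mod 8 = 7)
  reciprocity: (11/751) -> -(751/11)
  reduce: (3/11)
  reciprocity: (3/11) -> -(11/3)
  reduce: (2/3)
  pull out 2: (2/3) = -1  (since 3 mod 8 = 3)
  (1/3) = 1
Product of signs = -1
(22/751) = -1

-1


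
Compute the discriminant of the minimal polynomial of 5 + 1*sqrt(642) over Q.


The element 5 + 1*sqrt(642) has minimal polynomial:
x^2 - 10*x - 617
Discriminant = (-10)^2 - 4*(-617)
= 100 + 2468
= 2568

2568


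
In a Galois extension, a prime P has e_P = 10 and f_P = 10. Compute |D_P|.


|D_P| = e * f
= 10 * 10
= 100

100


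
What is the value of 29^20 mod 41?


p = 41 is prime and the exponent is (p-1)/2 = 20, so by Euler's criterion 29^20 = (29/41) = +1 or -1 mod 41.
Compute by square-and-multiply:
  20 = 16 + 4 (binary 10100)
  Repeated squaring mod 41: 29^1 = 29, 29^2 = 21, 29^4 = 31, 29^8 = 18, 29^16 = 37
  29^20 = 29^16 * 29^4 = 37 * 31 mod 41
    37 * 31 = 1147 = 40 mod 41
  29^20 = 40 mod 41
Result 40 = p - 1 = -1 mod 41: 29 is a quadratic non-residue mod 41. As a residue in [0, p-1] the value is 40.
29^20 mod 41 = 40

40


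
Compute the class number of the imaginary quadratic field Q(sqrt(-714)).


K = Q(sqrt(-714)). d mod 4 = 2, so D = disc(K) = 4d = -2856
h(K) equals the number of primitive reduced positive-definite forms (a, b, c) = a*x^2 + b*x*y + c*y^2 with b^2 - 4ac = D,
where reduced means |b| <= a <= c, with b >= 0 whenever |b| = a or a = c, and primitive means gcd(a, b, c) = 1.
Reduced forces 3a^2 <= |D| = 2856, so 1 <= a <= 30; b must have the parity of D, and c = (b^2 - D)/(4a) must be an integer >= a.
Enumerate a = 1..30, b in [-a, a]:
  a=1: (1, 0, 714)  [1]
  a=2: (2, 0, 357)  [1]
  a=3: (3, 0, 238)  [1]
  a=4: none
  a=5: (5, -2, 143), (5, 2, 143)  [2]
  a=6: (6, 0, 119)  [1]
  a=7: (7, 0, 102)  [1]
  a=8..9: none
  a=10: (10, -8, 73), (10, 8, 73)  [2]
  a=11: (11, -2, 65), (11, 2, 65)  [2]
  a=12: none
  a=13: (13, -2, 55), (13, 2, 55)  [2]
  a=14: (14, 0, 51)  [1]
  a=15: (15, -12, 50), (15, 12, 50)  [2]
  a=16: none
  a=17: (17, 0, 42)  [1]
  a=18..20: none
  a=21: (21, 0, 34)  [1]
  a=22: (22, -20, 37), (22, 20, 37)  [2]
  a=23..24: none
  a=25: (25, -12, 30), (25, 12, 30)  [2]
  a=26: (26, -24, 33), (26, 24, 33)  [2]
  a=27..30: none
Total reduced forms: 1 + 1 + 1 + 2 + 1 + 1 + 2 + 2 + 2 + 1 + 2 + 1 + 1 + 2 + 2 + 2 = 24
h = 24

24


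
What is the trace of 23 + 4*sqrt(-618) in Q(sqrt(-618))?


Tr(a + b*sqrt(d)) = (a + b*sqrt(d)) + (a - b*sqrt(d)) = 2a
= 2 * (23)
= 46

46


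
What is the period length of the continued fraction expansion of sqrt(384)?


Run the CF algorithm for sqrt(384).
a_0 = floor(sqrt(384)) = 19; set m_0=0, q_0=1.
Recurrence: m' = q*a - m,  q' = (d - m'^2)/q,  a' = floor((a_0 + m')/q').
  step 1: m=19, q=23, a=1
  step 2: m=4, q=16, a=1
  step 3: m=12, q=15, a=2
  step 4: m=18, q=4, a=9
  step 5: m=18, q=15, a=2
  step 6: m=12, q=16, a=1
  step 7: m=4, q=23, a=1
  step 8: m=19, q=1, a=38
a_8 = 2*a_0 = 38, so the period closes here.
sqrt(384) = [19; 1, 1, 2, 9, 2, 1, 1, 38]
Period length = 8

8


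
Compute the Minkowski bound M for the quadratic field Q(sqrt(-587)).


d = -587, d mod 4 = 1, so disc(K) = d = -587; |disc(K)| = 587
Imaginary quadratic field, so n = 2, s = r2 = 1, r1 = 0
M = (n!/n^n) * (4/pi)^s * sqrt(|disc(K)|) = (2!/2^2) * (4/pi)^1 * sqrt(587)
= 0.5 * 1.273240 * 24.228083
= 15.4241

15.4241


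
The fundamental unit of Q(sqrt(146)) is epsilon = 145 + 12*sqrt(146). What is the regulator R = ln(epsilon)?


epsilon = 145 + 12*sqrt(146)
= 289.9966
R = ln(289.9966)
= 5.6699

5.6699


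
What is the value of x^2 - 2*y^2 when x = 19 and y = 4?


x^2 - d*y^2
= 19^2 - 2*4^2
= 361 - 32
= 329

329


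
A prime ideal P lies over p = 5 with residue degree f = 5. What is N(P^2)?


N(P^a) = p^(a*f)
= 5^(2*5)
= 5^10
= 9765625

9765625


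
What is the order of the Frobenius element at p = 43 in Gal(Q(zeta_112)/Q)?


The Frobenius at p in Gal(Q(zeta_n)/Q) = (Z/nZ)* is the class of p, so its order is ord_112(43), the smallest k >= 1 with 43^k = 1 mod 112.
n = 112 = 2^4 * 7, phi(112) = 48; the order divides phi(n).
Divisors of 48: 1, 2, 3, 4, 6, 8, 12, 16, 24, 48
Repeated squaring mod 112: 43^1 = 43, 43^2 = 57, 43^4 = 1, 43^8 = 1, 43^16 = 1, 43^32 = 1
Test divisors in increasing order:
  k=1: 43^1 = 43 mod 112
  k=2: 43^2 = 57 mod 112
  k=3: 43^3 = 57 * 43 = 99 mod 112
  k=4: 43^4 = 1 mod 112  <- first divisor giving 1
Order = 4

4


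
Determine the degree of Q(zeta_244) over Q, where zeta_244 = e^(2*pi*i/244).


The degree equals Euler's totient phi(244).
244 = 2^2 * 61
phi(244) = 120

120


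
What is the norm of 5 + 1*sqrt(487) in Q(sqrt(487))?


N(a + b*sqrt(d)) = a^2 - d*b^2
= (5)^2 - (487)*(1)^2
= 25 - 487
= -462

-462


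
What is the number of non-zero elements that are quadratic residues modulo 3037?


For prime p, the number of non-zero quadratic residues is (p-1)/2.
= (3037-1)/2
= 1518

1518


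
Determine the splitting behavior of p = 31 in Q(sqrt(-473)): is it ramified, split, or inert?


K = Q(sqrt(-473)). Since d mod 4 = 3, disc(K) = -1892.
Check p | disc: -1892 mod 31 = 30.
p does not divide disc. Compute Legendre symbol (d/p):
23^((31-1)/2) mod 31 = -1
(d/p) = -1, so p is inert: (p) stays prime with e=1, f=2, g=1.
Therefore p is inert.

inert


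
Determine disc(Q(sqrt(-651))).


For K = Q(sqrt(d)) with d squarefree: disc(K) = d if d = 1 mod 4, and disc(K) = 4d if d = 2 or 3 mod 4.
Here d = -651, and d mod 4 = 1.
d = 1 mod 4 (O_K = Z[(1+sqrt(d))/2]), so disc(K) = d = -651

-651


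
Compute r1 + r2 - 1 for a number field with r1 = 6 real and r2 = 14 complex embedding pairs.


By Dirichlet's unit theorem:
rank = r1 + r2 - 1
= 6 + 14 - 1
= 19

19


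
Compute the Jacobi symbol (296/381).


Compute (296/381) via quadratic reciprocity:
  pull out 2: (2/381) = -1  (since 381 mod 8 = 5)
  pull out 2: (2/381) = -1  (since 381 mod 8 = 5)
  pull out 2: (2/381) = -1  (since 381 mod 8 = 5)
  reciprocity: (37/381) -> +(381/37)
  reduce: (11/37)
  reciprocity: (11/37) -> +(37/11)
  reduce: (4/11)
  pull out 2: (2/11) = -1  (since 11 mod 8 = 3)
  pull out 2: (2/11) = -1  (since 11 mod 8 = 3)
  (1/11) = 1
Product of signs = -1

-1


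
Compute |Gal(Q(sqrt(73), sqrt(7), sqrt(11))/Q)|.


The 3 square roots of distinct primes are multiplicatively independent over Q,
so [K:Q] = 2^3 and Gal(K/Q) is isomorphic to (Z/2Z)^3.
|Gal| = 2^3 = 8

8


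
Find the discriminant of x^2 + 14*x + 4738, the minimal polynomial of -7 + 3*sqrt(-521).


The element -7 + 3*sqrt(-521) has minimal polynomial:
x^2 + 14*x + 4738
Discriminant = (14)^2 - 4*(4738)
= 196 - 18952
= -18756

-18756


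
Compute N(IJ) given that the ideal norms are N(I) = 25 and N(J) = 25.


N(IJ) = N(I) * N(J)
= 25 * 25
= 625

625


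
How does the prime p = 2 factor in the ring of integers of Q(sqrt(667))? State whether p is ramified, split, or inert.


K = Q(sqrt(667)). Since d mod 4 = 3, disc(K) = 2668.
Check p | disc: 2668 mod 2 = 0.
p divides disc, so p ramifies: (p) = P^2 with e=2, f=1, g=1.
Therefore p is ramified.

ramified


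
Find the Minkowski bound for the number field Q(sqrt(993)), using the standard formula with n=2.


d = 993, d mod 4 = 1, so disc(K) = d = 993; |disc(K)| = 993
Real quadratic field, so n = 2, s = r2 = 0, r1 = 2
M = (n!/n^n) * (4/pi)^s * sqrt(|disc(K)|) = (2!/2^2) * (4/pi)^0 * sqrt(993)
= 0.5 * 1.000000 * 31.511903
= 15.7560

15.7560


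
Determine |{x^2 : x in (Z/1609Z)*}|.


For prime p, the number of non-zero quadratic residues is (p-1)/2.
= (1609-1)/2
= 804

804


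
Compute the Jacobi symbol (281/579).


Compute (281/579) via quadratic reciprocity:
  reciprocity: (281/579) -> +(579/281)
  reduce: (17/281)
  reciprocity: (17/281) -> +(281/17)
  reduce: (9/17)
  reciprocity: (9/17) -> +(17/9)
  reduce: (8/9)
  pull out 2: (2/9) = +1  (since 9 mod 8 = 1)
  pull out 2: (2/9) = +1  (since 9 mod 8 = 1)
  pull out 2: (2/9) = +1  (since 9 mod 8 = 1)
  (1/9) = 1
Product of signs = 1

1


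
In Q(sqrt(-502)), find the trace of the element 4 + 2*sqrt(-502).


Tr(a + b*sqrt(d)) = (a + b*sqrt(d)) + (a - b*sqrt(d)) = 2a
= 2 * (4)
= 8

8


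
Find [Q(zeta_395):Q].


The degree equals Euler's totient phi(395).
395 = 5 * 79
phi(395) = 312

312


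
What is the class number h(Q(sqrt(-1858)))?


K = Q(sqrt(-1858)). d mod 4 = 2, so D = disc(K) = 4d = -7432
h(K) equals the number of primitive reduced positive-definite forms (a, b, c) = a*x^2 + b*x*y + c*y^2 with b^2 - 4ac = D,
where reduced means |b| <= a <= c, with b >= 0 whenever |b| = a or a = c, and primitive means gcd(a, b, c) = 1.
Reduced forces 3a^2 <= |D| = 7432, so 1 <= a <= 49; b must have the parity of D, and c = (b^2 - D)/(4a) must be an integer >= a.
Enumerate a = 1..49, b in [-a, a]:
  a=1: (1, 0, 1858)  [1]
  a=2: (2, 0, 929)  [1]
  a=3..6: none
  a=7: (7, -4, 266), (7, 4, 266)  [2]
  a=8..10: none
  a=11: (11, -2, 169), (11, 2, 169)  [2]
  a=12: none
  a=13: (13, -2, 143), (13, 2, 143)  [2]
  a=14: (14, -4, 133), (14, 4, 133)  [2]
  a=15..18: none
  a=19: (19, -4, 98), (19, 4, 98)  [2]
  a=20..21: none
  a=22: (22, -20, 89), (22, 20, 89)  [2]
  a=23..25: none
  a=26: (26, -24, 77), (26, 24, 77)  [2]
  a=27..30: none
  a=31: (31, -16, 62), (31, 16, 62)  [2]
  a=32..37: none
  a=38: (38, -4, 49), (38, 4, 49)  [2]
  a=39..49: none
Total reduced forms: 1 + 1 + 2 + 2 + 2 + 2 + 2 + 2 + 2 + 2 + 2 = 20
h = 20

20


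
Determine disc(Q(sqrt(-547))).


For K = Q(sqrt(d)) with d squarefree: disc(K) = d if d = 1 mod 4, and disc(K) = 4d if d = 2 or 3 mod 4.
Here d = -547, and d mod 4 = 1.
d = 1 mod 4 (O_K = Z[(1+sqrt(d))/2]), so disc(K) = d = -547

-547


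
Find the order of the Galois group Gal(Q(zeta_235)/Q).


|Gal(Q(zeta_235)/Q)| = phi(235)
= 184

184


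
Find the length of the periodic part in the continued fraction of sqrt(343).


Run the CF algorithm for sqrt(343).
a_0 = floor(sqrt(343)) = 18; set m_0=0, q_0=1.
Recurrence: m' = q*a - m,  q' = (d - m'^2)/q,  a' = floor((a_0 + m')/q').
  step 1: m=18, q=19, a=1
  step 2: m=1, q=18, a=1
  step 3: m=17, q=3, a=11
  step 4: m=16, q=29, a=1
  step 5: m=13, q=6, a=5
  step 6: m=17, q=9, a=3
  step 7: m=10, q=27, a=1
  step 8: m=17, q=2, a=17
  step 9: m=17, q=27, a=1
  step 10: m=10, q=9, a=3
  step 11: m=17, q=6, a=5
  step 12: m=13, q=29, a=1
  step 13: m=16, q=3, a=11
  step 14: m=17, q=18, a=1
  step 15: m=1, q=19, a=1
  step 16: m=18, q=1, a=36
a_16 = 2*a_0 = 36, so the period closes here.
sqrt(343) = [18; 1, 1, 11, 1, 5, 3, 1, 17, 1, 3, 5, 1, 11, 1, 1, 36]
Period length = 16

16


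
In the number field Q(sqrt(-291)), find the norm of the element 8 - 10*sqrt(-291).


N(a + b*sqrt(d)) = a^2 - d*b^2
= (8)^2 - (-291)*(-10)^2
= 64 + 29100
= 29164

29164


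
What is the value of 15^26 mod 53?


p = 53 is prime and the exponent is (p-1)/2 = 26, so by Euler's criterion 15^26 = (15/53) = +1 or -1 mod 53.
Compute by square-and-multiply:
  26 = 16 + 8 + 2 (binary 11010)
  Repeated squaring mod 53: 15^1 = 15, 15^2 = 13, 15^4 = 10, 15^8 = 47, 15^16 = 36
  15^26 = 15^16 * 15^8 * 15^2 = 36 * 47 * 13 mod 53
    36 * 47 = 1692 = 49 mod 53
    49 * 13 = 637 = 1 mod 53
  15^26 = 1 mod 53
Result 1: 15 is a quadratic residue mod 53.
15^26 mod 53 = 1

1


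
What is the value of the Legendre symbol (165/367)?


p = 367 is prime, so compute (165/367) with the reciprocity algorithm (Jacobi-symbol steps: pull out 2s via (2/n), flip via reciprocity, reduce):
  reciprocity: (165/367) -> +(367/165)
  reduce: (37/165)
  reciprocity: (37/165) -> +(165/37)
  reduce: (17/37)
  reciprocity: (17/37) -> +(37/17)
  reduce: (3/17)
  reciprocity: (3/17) -> +(17/3)
  reduce: (2/3)
  pull out 2: (2/3) = -1  (since 3 mod 8 = 3)
  (1/3) = 1
Product of signs = -1
(165/367) = -1

-1


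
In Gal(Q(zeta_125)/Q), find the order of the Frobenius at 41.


The Frobenius at p in Gal(Q(zeta_n)/Q) = (Z/nZ)* is the class of p, so its order is ord_125(41), the smallest k >= 1 with 41^k = 1 mod 125.
n = 125 = 5^3, phi(125) = 100; the order divides phi(n).
Divisors of 100: 1, 2, 4, 5, 10, 20, 25, 50, 100
Repeated squaring mod 125: 41^1 = 41, 41^2 = 56, 41^4 = 11, 41^8 = 121, 41^16 = 16, 41^32 = 6, 41^64 = 36
Test divisors in increasing order:
  k=1: 41^1 = 41 mod 125
  k=2: 41^2 = 56 mod 125
  k=4: 41^4 = 11 mod 125
  k=5: 41^5 = 11 * 41 = 76 mod 125
  k=10: 41^10 = 121 * 56 = 26 mod 125
  k=20: 41^20 = 16 * 11 = 51 mod 125
  k=25: 41^25 = 16 * 121 * 41 = 1 mod 125  <- first divisor giving 1
Order = 25

25


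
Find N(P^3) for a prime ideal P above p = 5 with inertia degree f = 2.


N(P^a) = p^(a*f)
= 5^(3*2)
= 5^6
= 15625

15625


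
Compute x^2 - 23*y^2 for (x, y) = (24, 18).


x^2 - d*y^2
= 24^2 - 23*18^2
= 576 - 7452
= -6876

-6876


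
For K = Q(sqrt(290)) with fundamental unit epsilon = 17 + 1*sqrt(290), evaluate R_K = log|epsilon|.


epsilon = 17 + 1*sqrt(290)
= 34.0294
R = ln(34.0294)
= 3.5272

3.5272


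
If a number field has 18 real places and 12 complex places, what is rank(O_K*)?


By Dirichlet's unit theorem:
rank = r1 + r2 - 1
= 18 + 12 - 1
= 29

29


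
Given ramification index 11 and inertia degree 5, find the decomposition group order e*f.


|D_P| = e * f
= 11 * 5
= 55

55


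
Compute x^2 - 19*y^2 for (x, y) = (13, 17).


x^2 - d*y^2
= 13^2 - 19*17^2
= 169 - 5491
= -5322

-5322


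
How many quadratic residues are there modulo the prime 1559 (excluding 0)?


For prime p, the number of non-zero quadratic residues is (p-1)/2.
= (1559-1)/2
= 779

779


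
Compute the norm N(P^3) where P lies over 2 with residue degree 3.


N(P^a) = p^(a*f)
= 2^(3*3)
= 2^9
= 512

512


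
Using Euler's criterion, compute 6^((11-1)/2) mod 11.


p = 11 is prime and the exponent is (p-1)/2 = 5, so by Euler's criterion 6^5 = (6/11) = +1 or -1 mod 11.
Compute by square-and-multiply:
  5 = 4 + 1 (binary 101)
  Repeated squaring mod 11: 6^1 = 6, 6^2 = 3, 6^4 = 9
  6^5 = 6^4 * 6^1 = 9 * 6 mod 11
    9 * 6 = 54 = 10 mod 11
  6^5 = 10 mod 11
Result 10 = p - 1 = -1 mod 11: 6 is a quadratic non-residue mod 11. As a residue in [0, p-1] the value is 10.
6^5 mod 11 = 10

10


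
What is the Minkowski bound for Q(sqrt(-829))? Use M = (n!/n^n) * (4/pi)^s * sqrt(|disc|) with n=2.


d = -829, d mod 4 = 3, so disc(K) = 4d = -3316; |disc(K)| = 3316
Imaginary quadratic field, so n = 2, s = r2 = 1, r1 = 0
M = (n!/n^n) * (4/pi)^s * sqrt(|disc(K)|) = (2!/2^2) * (4/pi)^1 * sqrt(3316)
= 0.5 * 1.273240 * 57.584720
= 36.6596

36.6596


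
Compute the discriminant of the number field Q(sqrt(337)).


For K = Q(sqrt(d)) with d squarefree: disc(K) = d if d = 1 mod 4, and disc(K) = 4d if d = 2 or 3 mod 4.
Here d = 337, and d mod 4 = 1.
d = 1 mod 4 (O_K = Z[(1+sqrt(d))/2]), so disc(K) = d = 337

337


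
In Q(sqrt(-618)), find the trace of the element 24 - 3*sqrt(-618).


Tr(a + b*sqrt(d)) = (a + b*sqrt(d)) + (a - b*sqrt(d)) = 2a
= 2 * (24)
= 48

48


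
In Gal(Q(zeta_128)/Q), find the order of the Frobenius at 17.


The Frobenius at p in Gal(Q(zeta_n)/Q) = (Z/nZ)* is the class of p, so its order is ord_128(17), the smallest k >= 1 with 17^k = 1 mod 128.
n = 128 = 2^7, phi(128) = 64; the order divides phi(n).
Divisors of 64: 1, 2, 4, 8, 16, 32, 64
Repeated squaring mod 128: 17^1 = 17, 17^2 = 33, 17^4 = 65, 17^8 = 1, 17^16 = 1, 17^32 = 1, 17^64 = 1
Test divisors in increasing order:
  k=1: 17^1 = 17 mod 128
  k=2: 17^2 = 33 mod 128
  k=4: 17^4 = 65 mod 128
  k=8: 17^8 = 1 mod 128  <- first divisor giving 1
Order = 8

8


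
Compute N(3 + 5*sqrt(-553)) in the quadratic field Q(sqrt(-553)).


N(a + b*sqrt(d)) = a^2 - d*b^2
= (3)^2 - (-553)*(5)^2
= 9 + 13825
= 13834

13834


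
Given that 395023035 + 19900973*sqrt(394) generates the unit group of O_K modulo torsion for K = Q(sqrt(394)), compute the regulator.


epsilon = 395023035 + 19900973*sqrt(394)
= 7.9005e+08
R = ln(7.9005e+08)
= 20.4876

20.4876


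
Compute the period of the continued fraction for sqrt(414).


Run the CF algorithm for sqrt(414).
a_0 = floor(sqrt(414)) = 20; set m_0=0, q_0=1.
Recurrence: m' = q*a - m,  q' = (d - m'^2)/q,  a' = floor((a_0 + m')/q').
  step 1: m=20, q=14, a=2
  step 2: m=8, q=25, a=1
  step 3: m=17, q=5, a=7
  step 4: m=18, q=18, a=2
  step 5: m=18, q=5, a=7
  step 6: m=17, q=25, a=1
  step 7: m=8, q=14, a=2
  step 8: m=20, q=1, a=40
a_8 = 2*a_0 = 40, so the period closes here.
sqrt(414) = [20; 2, 1, 7, 2, 7, 1, 2, 40]
Period length = 8

8


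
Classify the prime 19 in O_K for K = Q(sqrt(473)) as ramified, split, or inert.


K = Q(sqrt(473)). Since d mod 4 = 1, disc(K) = 473.
Check p | disc: 473 mod 19 = 17.
p does not divide disc. Compute Legendre symbol (d/p):
17^((19-1)/2) mod 19 = 1
(d/p) = 1, so p splits: (p) = P*P' with e=1, f=1, g=2.
Therefore p is split.

split


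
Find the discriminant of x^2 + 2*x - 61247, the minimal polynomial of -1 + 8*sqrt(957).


The element -1 + 8*sqrt(957) has minimal polynomial:
x^2 + 2*x - 61247
Discriminant = (2)^2 - 4*(-61247)
= 4 + 244988
= 244992

244992


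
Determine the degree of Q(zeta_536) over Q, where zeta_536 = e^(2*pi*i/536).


The degree equals Euler's totient phi(536).
536 = 2^3 * 67
phi(536) = 264

264


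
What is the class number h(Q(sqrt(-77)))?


K = Q(sqrt(-77)). d mod 4 = 3, so D = disc(K) = 4d = -308
h(K) equals the number of primitive reduced positive-definite forms (a, b, c) = a*x^2 + b*x*y + c*y^2 with b^2 - 4ac = D,
where reduced means |b| <= a <= c, with b >= 0 whenever |b| = a or a = c, and primitive means gcd(a, b, c) = 1.
Reduced forces 3a^2 <= |D| = 308, so 1 <= a <= 10; b must have the parity of D, and c = (b^2 - D)/(4a) must be an integer >= a.
Enumerate a = 1..10, b in [-a, a]:
  a=1: (1, 0, 77)  [1]
  a=2: (2, 2, 39)  [1]
  a=3: (3, -2, 26), (3, 2, 26)  [2]
  a=4..5: none
  a=6: (6, -2, 13), (6, 2, 13)  [2]
  a=7: (7, 0, 11)  [1]
  a=8: none
  a=9: (9, 4, 9)  [1]
  a=10: none
Total reduced forms: 1 + 1 + 2 + 2 + 1 + 1 = 8
h = 8

8


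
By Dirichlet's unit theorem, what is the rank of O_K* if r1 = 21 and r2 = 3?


By Dirichlet's unit theorem:
rank = r1 + r2 - 1
= 21 + 3 - 1
= 23

23


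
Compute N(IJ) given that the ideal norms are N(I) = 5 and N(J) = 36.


N(IJ) = N(I) * N(J)
= 5 * 36
= 180

180


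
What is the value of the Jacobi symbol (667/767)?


Compute (667/767) via quadratic reciprocity:
  reciprocity: (667/767) -> -(767/667)
  reduce: (100/667)
  pull out 2: (2/667) = -1  (since 667 mod 8 = 3)
  pull out 2: (2/667) = -1  (since 667 mod 8 = 3)
  reciprocity: (25/667) -> +(667/25)
  reduce: (17/25)
  reciprocity: (17/25) -> +(25/17)
  reduce: (8/17)
  pull out 2: (2/17) = +1  (since 17 mod 8 = 1)
  pull out 2: (2/17) = +1  (since 17 mod 8 = 1)
  pull out 2: (2/17) = +1  (since 17 mod 8 = 1)
  (1/17) = 1
Product of signs = -1

-1


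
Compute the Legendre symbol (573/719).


p = 719 is prime, so compute (573/719) with the reciprocity algorithm (Jacobi-symbol steps: pull out 2s via (2/n), flip via reciprocity, reduce):
  reciprocity: (573/719) -> +(719/573)
  reduce: (146/573)
  pull out 2: (2/573) = -1  (since 573 mod 8 = 5)
  reciprocity: (73/573) -> +(573/73)
  reduce: (62/73)
  pull out 2: (2/73) = +1  (since 73 mod 8 = 1)
  reciprocity: (31/73) -> +(73/31)
  reduce: (11/31)
  reciprocity: (11/31) -> -(31/11)
  reduce: (9/11)
  reciprocity: (9/11) -> +(11/9)
  reduce: (2/9)
  pull out 2: (2/9) = +1  (since 9 mod 8 = 1)
  (1/9) = 1
Product of signs = 1
(573/719) = 1

1


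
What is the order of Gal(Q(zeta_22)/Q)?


|Gal(Q(zeta_22)/Q)| = phi(22)
= 10

10


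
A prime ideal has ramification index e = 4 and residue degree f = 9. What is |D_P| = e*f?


|D_P| = e * f
= 4 * 9
= 36

36


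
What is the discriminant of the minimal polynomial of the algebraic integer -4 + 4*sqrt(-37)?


The element -4 + 4*sqrt(-37) has minimal polynomial:
x^2 + 8*x + 608
Discriminant = (8)^2 - 4*(608)
= 64 - 2432
= -2368

-2368


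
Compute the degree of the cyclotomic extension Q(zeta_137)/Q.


The degree equals Euler's totient phi(137).
137 = 137
phi(137) = 136

136


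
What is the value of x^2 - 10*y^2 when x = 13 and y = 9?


x^2 - d*y^2
= 13^2 - 10*9^2
= 169 - 810
= -641

-641


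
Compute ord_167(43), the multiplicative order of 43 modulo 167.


We want ord_167(43), the smallest k >= 1 with 43^k = 1 mod 167.
n = 167 = 167, phi(167) = 166; the order divides phi(n).
Divisors of 166: 1, 2, 83, 166
Repeated squaring mod 167: 43^1 = 43, 43^2 = 12, 43^4 = 144, 43^8 = 28, 43^16 = 116, 43^32 = 96, 43^64 = 31, 43^128 = 126
Test divisors in increasing order:
  k=1: 43^1 = 43 mod 167
  k=2: 43^2 = 12 mod 167
  k=83: 43^83 = 31 * 116 * 12 * 43 = 166 mod 167
  k=166: 43^166 = 126 * 96 * 144 * 12 = 1 mod 167  <- first divisor giving 1
Order = 166

166


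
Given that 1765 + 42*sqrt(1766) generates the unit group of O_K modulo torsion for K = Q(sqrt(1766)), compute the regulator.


epsilon = 1765 + 42*sqrt(1766)
= 3529.9997
R = ln(3529.9997)
= 8.1691

8.1691


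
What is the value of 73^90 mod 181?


p = 181 is prime and the exponent is (p-1)/2 = 90, so by Euler's criterion 73^90 = (73/181) = +1 or -1 mod 181.
Compute by square-and-multiply:
  90 = 64 + 16 + 8 + 2 (binary 1011010)
  Repeated squaring mod 181: 73^1 = 73, 73^2 = 80, 73^4 = 65, 73^8 = 62, 73^16 = 43, 73^32 = 39, 73^64 = 73
  73^90 = 73^64 * 73^16 * 73^8 * 73^2 = 73 * 43 * 62 * 80 mod 181
    73 * 43 = 3139 = 62 mod 181
    62 * 62 = 3844 = 43 mod 181
    43 * 80 = 3440 = 1 mod 181
  73^90 = 1 mod 181
Result 1: 73 is a quadratic residue mod 181.
73^90 mod 181 = 1

1


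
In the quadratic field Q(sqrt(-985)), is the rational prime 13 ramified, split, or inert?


K = Q(sqrt(-985)). Since d mod 4 = 3, disc(K) = -3940.
Check p | disc: -3940 mod 13 = 12.
p does not divide disc. Compute Legendre symbol (d/p):
3^((13-1)/2) mod 13 = 1
(d/p) = 1, so p splits: (p) = P*P' with e=1, f=1, g=2.
Therefore p is split.

split


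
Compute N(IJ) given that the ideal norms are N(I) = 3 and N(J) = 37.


N(IJ) = N(I) * N(J)
= 3 * 37
= 111

111


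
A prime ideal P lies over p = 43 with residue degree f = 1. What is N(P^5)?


N(P^a) = p^(a*f)
= 43^(5*1)
= 43^5
= 147008443

147008443


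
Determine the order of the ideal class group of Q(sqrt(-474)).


K = Q(sqrt(-474)). d mod 4 = 2, so D = disc(K) = 4d = -1896
h(K) equals the number of primitive reduced positive-definite forms (a, b, c) = a*x^2 + b*x*y + c*y^2 with b^2 - 4ac = D,
where reduced means |b| <= a <= c, with b >= 0 whenever |b| = a or a = c, and primitive means gcd(a, b, c) = 1.
Reduced forces 3a^2 <= |D| = 1896, so 1 <= a <= 25; b must have the parity of D, and c = (b^2 - D)/(4a) must be an integer >= a.
Enumerate a = 1..25, b in [-a, a]:
  a=1: (1, 0, 474)  [1]
  a=2: (2, 0, 237)  [1]
  a=3: (3, 0, 158)  [1]
  a=4: none
  a=5: (5, -2, 95), (5, 2, 95)  [2]
  a=6: (6, 0, 79)  [1]
  a=7: (7, -6, 69), (7, 6, 69)  [2]
  a=8..9: none
  a=10: (10, -8, 49), (10, 8, 49)  [2]
  a=11..13: none
  a=14: (14, -8, 35), (14, 8, 35)  [2]
  a=15: (15, -12, 34), (15, 12, 34)  [2]
  a=16: none
  a=17: (17, -12, 30), (17, 12, 30)  [2]
  a=18: none
  a=19: (19, -2, 25), (19, 2, 25)  [2]
  a=20: none
  a=21: (21, -6, 23), (21, 6, 23)  [2]
  a=22..25: none
Total reduced forms: 1 + 1 + 1 + 2 + 1 + 2 + 2 + 2 + 2 + 2 + 2 + 2 = 20
h = 20

20


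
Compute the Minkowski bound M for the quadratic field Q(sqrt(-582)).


d = -582, d mod 4 = 2, so disc(K) = 4d = -2328; |disc(K)| = 2328
Imaginary quadratic field, so n = 2, s = r2 = 1, r1 = 0
M = (n!/n^n) * (4/pi)^s * sqrt(|disc(K)|) = (2!/2^2) * (4/pi)^1 * sqrt(2328)
= 0.5 * 1.273240 * 48.249352
= 30.7165

30.7165


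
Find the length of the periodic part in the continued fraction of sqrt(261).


Run the CF algorithm for sqrt(261).
a_0 = floor(sqrt(261)) = 16; set m_0=0, q_0=1.
Recurrence: m' = q*a - m,  q' = (d - m'^2)/q,  a' = floor((a_0 + m')/q').
  step 1: m=16, q=5, a=6
  step 2: m=14, q=13, a=2
  step 3: m=12, q=9, a=3
  step 4: m=15, q=4, a=7
  step 5: m=13, q=23, a=1
  step 6: m=10, q=7, a=3
  step 7: m=11, q=20, a=1
  step 8: m=9, q=9, a=2
  step 9: m=9, q=20, a=1
  step 10: m=11, q=7, a=3
  step 11: m=10, q=23, a=1
  step 12: m=13, q=4, a=7
  step 13: m=15, q=9, a=3
  step 14: m=12, q=13, a=2
  step 15: m=14, q=5, a=6
  step 16: m=16, q=1, a=32
a_16 = 2*a_0 = 32, so the period closes here.
sqrt(261) = [16; 6, 2, 3, 7, 1, 3, 1, 2, 1, 3, 1, 7, 3, 2, 6, 32]
Period length = 16

16


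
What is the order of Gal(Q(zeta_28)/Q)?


|Gal(Q(zeta_28)/Q)| = phi(28)
= 12

12


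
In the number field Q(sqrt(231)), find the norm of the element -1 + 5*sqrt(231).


N(a + b*sqrt(d)) = a^2 - d*b^2
= (-1)^2 - (231)*(5)^2
= 1 - 5775
= -5774

-5774


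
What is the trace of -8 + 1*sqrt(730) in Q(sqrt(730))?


Tr(a + b*sqrt(d)) = (a + b*sqrt(d)) + (a - b*sqrt(d)) = 2a
= 2 * (-8)
= -16

-16


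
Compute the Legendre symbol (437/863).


p = 863 is prime, so compute (437/863) with the reciprocity algorithm (Jacobi-symbol steps: pull out 2s via (2/n), flip via reciprocity, reduce):
  reciprocity: (437/863) -> +(863/437)
  reduce: (426/437)
  pull out 2: (2/437) = -1  (since 437 mod 8 = 5)
  reciprocity: (213/437) -> +(437/213)
  reduce: (11/213)
  reciprocity: (11/213) -> +(213/11)
  reduce: (4/11)
  pull out 2: (2/11) = -1  (since 11 mod 8 = 3)
  pull out 2: (2/11) = -1  (since 11 mod 8 = 3)
  (1/11) = 1
Product of signs = -1
(437/863) = -1

-1


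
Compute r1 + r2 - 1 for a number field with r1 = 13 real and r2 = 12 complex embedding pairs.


By Dirichlet's unit theorem:
rank = r1 + r2 - 1
= 13 + 12 - 1
= 24

24


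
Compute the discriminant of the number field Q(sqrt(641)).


For K = Q(sqrt(d)) with d squarefree: disc(K) = d if d = 1 mod 4, and disc(K) = 4d if d = 2 or 3 mod 4.
Here d = 641, and d mod 4 = 1.
d = 1 mod 4 (O_K = Z[(1+sqrt(d))/2]), so disc(K) = d = 641

641


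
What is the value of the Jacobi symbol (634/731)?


Compute (634/731) via quadratic reciprocity:
  pull out 2: (2/731) = -1  (since 731 mod 8 = 3)
  reciprocity: (317/731) -> +(731/317)
  reduce: (97/317)
  reciprocity: (97/317) -> +(317/97)
  reduce: (26/97)
  pull out 2: (2/97) = +1  (since 97 mod 8 = 1)
  reciprocity: (13/97) -> +(97/13)
  reduce: (6/13)
  pull out 2: (2/13) = -1  (since 13 mod 8 = 5)
  reciprocity: (3/13) -> +(13/3)
  reduce: (1/3)
  (1/3) = 1
Product of signs = 1

1


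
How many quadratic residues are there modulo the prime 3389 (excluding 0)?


For prime p, the number of non-zero quadratic residues is (p-1)/2.
= (3389-1)/2
= 1694

1694


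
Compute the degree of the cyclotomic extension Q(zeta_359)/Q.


The degree equals Euler's totient phi(359).
359 = 359
phi(359) = 358

358


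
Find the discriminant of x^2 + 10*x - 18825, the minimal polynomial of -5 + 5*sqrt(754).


The element -5 + 5*sqrt(754) has minimal polynomial:
x^2 + 10*x - 18825
Discriminant = (10)^2 - 4*(-18825)
= 100 + 75300
= 75400

75400


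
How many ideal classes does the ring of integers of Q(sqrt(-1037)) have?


K = Q(sqrt(-1037)). d mod 4 = 3, so D = disc(K) = 4d = -4148
h(K) equals the number of primitive reduced positive-definite forms (a, b, c) = a*x^2 + b*x*y + c*y^2 with b^2 - 4ac = D,
where reduced means |b| <= a <= c, with b >= 0 whenever |b| = a or a = c, and primitive means gcd(a, b, c) = 1.
Reduced forces 3a^2 <= |D| = 4148, so 1 <= a <= 37; b must have the parity of D, and c = (b^2 - D)/(4a) must be an integer >= a.
Enumerate a = 1..37, b in [-a, a]:
  a=1: (1, 0, 1037)  [1]
  a=2: (2, 2, 519)  [1]
  a=3: (3, -2, 346), (3, 2, 346)  [2]
  a=4..5: none
  a=6: (6, -2, 173), (6, 2, 173)  [2]
  a=7..8: none
  a=9: (9, -8, 117), (9, 8, 117)  [2]
  a=10..12: none
  a=13: (13, -8, 81), (13, 8, 81)  [2]
  a=14..16: none
  a=17: (17, 0, 61)  [1]
  a=18: (18, -10, 59), (18, 10, 59)  [2]
  a=19..25: none
  a=26: (26, -18, 43), (26, 18, 43)  [2]
  a=27: (27, -8, 39), (27, 8, 39)  [2]
  a=28: none
  a=29: (29, -12, 37), (29, 12, 37)  [2]
  a=30..33: none
  a=34: (34, 34, 39)  [1]
  a=35..37: none
Total reduced forms: 1 + 1 + 2 + 2 + 2 + 2 + 1 + 2 + 2 + 2 + 2 + 1 = 20
h = 20

20


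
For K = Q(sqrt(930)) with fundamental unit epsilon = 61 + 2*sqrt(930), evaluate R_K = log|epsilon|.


epsilon = 61 + 2*sqrt(930)
= 121.9918
R = ln(121.9918)
= 4.8040

4.8040


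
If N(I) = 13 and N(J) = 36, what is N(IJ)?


N(IJ) = N(I) * N(J)
= 13 * 36
= 468

468


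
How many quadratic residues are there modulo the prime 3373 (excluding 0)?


For prime p, the number of non-zero quadratic residues is (p-1)/2.
= (3373-1)/2
= 1686

1686


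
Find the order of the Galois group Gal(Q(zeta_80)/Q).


|Gal(Q(zeta_80)/Q)| = phi(80)
= 32

32


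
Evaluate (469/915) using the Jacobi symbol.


Compute (469/915) via quadratic reciprocity:
  reciprocity: (469/915) -> +(915/469)
  reduce: (446/469)
  pull out 2: (2/469) = -1  (since 469 mod 8 = 5)
  reciprocity: (223/469) -> +(469/223)
  reduce: (23/223)
  reciprocity: (23/223) -> -(223/23)
  reduce: (16/23)
  pull out 2: (2/23) = +1  (since 23 mod 8 = 7)
  pull out 2: (2/23) = +1  (since 23 mod 8 = 7)
  pull out 2: (2/23) = +1  (since 23 mod 8 = 7)
  pull out 2: (2/23) = +1  (since 23 mod 8 = 7)
  (1/23) = 1
Product of signs = 1

1


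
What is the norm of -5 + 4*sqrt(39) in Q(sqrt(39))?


N(a + b*sqrt(d)) = a^2 - d*b^2
= (-5)^2 - (39)*(4)^2
= 25 - 624
= -599

-599


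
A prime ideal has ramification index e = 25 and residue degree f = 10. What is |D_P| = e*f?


|D_P| = e * f
= 25 * 10
= 250

250


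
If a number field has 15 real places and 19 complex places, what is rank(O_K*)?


By Dirichlet's unit theorem:
rank = r1 + r2 - 1
= 15 + 19 - 1
= 33

33


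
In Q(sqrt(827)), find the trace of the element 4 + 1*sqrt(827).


Tr(a + b*sqrt(d)) = (a + b*sqrt(d)) + (a - b*sqrt(d)) = 2a
= 2 * (4)
= 8

8


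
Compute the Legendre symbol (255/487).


p = 487 is prime, so compute (255/487) with the reciprocity algorithm (Jacobi-symbol steps: pull out 2s via (2/n), flip via reciprocity, reduce):
  reciprocity: (255/487) -> -(487/255)
  reduce: (232/255)
  pull out 2: (2/255) = +1  (since 255 mod 8 = 7)
  pull out 2: (2/255) = +1  (since 255 mod 8 = 7)
  pull out 2: (2/255) = +1  (since 255 mod 8 = 7)
  reciprocity: (29/255) -> +(255/29)
  reduce: (23/29)
  reciprocity: (23/29) -> +(29/23)
  reduce: (6/23)
  pull out 2: (2/23) = +1  (since 23 mod 8 = 7)
  reciprocity: (3/23) -> -(23/3)
  reduce: (2/3)
  pull out 2: (2/3) = -1  (since 3 mod 8 = 3)
  (1/3) = 1
Product of signs = -1
(255/487) = -1

-1


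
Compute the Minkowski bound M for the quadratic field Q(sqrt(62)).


d = 62, d mod 4 = 2, so disc(K) = 4d = 248; |disc(K)| = 248
Real quadratic field, so n = 2, s = r2 = 0, r1 = 2
M = (n!/n^n) * (4/pi)^s * sqrt(|disc(K)|) = (2!/2^2) * (4/pi)^0 * sqrt(248)
= 0.5 * 1.000000 * 15.748016
= 7.8740

7.8740


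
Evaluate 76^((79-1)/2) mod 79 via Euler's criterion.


p = 79 is prime and the exponent is (p-1)/2 = 39, so by Euler's criterion 76^39 = (76/79) = +1 or -1 mod 79.
Compute by square-and-multiply:
  39 = 32 + 4 + 2 + 1 (binary 100111)
  Repeated squaring mod 79: 76^1 = 76, 76^2 = 9, 76^4 = 2, 76^8 = 4, 76^16 = 16, 76^32 = 19
  76^39 = 76^32 * 76^4 * 76^2 * 76^1 = 19 * 2 * 9 * 76 mod 79
    19 * 2 = 38 = 38 mod 79
    38 * 9 = 342 = 26 mod 79
    26 * 76 = 1976 = 1 mod 79
  76^39 = 1 mod 79
Result 1: 76 is a quadratic residue mod 79.
76^39 mod 79 = 1

1


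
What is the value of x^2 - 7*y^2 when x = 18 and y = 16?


x^2 - d*y^2
= 18^2 - 7*16^2
= 324 - 1792
= -1468

-1468


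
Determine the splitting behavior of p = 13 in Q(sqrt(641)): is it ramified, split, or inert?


K = Q(sqrt(641)). Since d mod 4 = 1, disc(K) = 641.
Check p | disc: 641 mod 13 = 4.
p does not divide disc. Compute Legendre symbol (d/p):
4^((13-1)/2) mod 13 = 1
(d/p) = 1, so p splits: (p) = P*P' with e=1, f=1, g=2.
Therefore p is split.

split


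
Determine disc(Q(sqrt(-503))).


For K = Q(sqrt(d)) with d squarefree: disc(K) = d if d = 1 mod 4, and disc(K) = 4d if d = 2 or 3 mod 4.
Here d = -503, and d mod 4 = 1.
d = 1 mod 4 (O_K = Z[(1+sqrt(d))/2]), so disc(K) = d = -503

-503


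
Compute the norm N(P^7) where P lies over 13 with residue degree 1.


N(P^a) = p^(a*f)
= 13^(7*1)
= 13^7
= 62748517

62748517


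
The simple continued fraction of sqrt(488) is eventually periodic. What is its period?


Run the CF algorithm for sqrt(488).
a_0 = floor(sqrt(488)) = 22; set m_0=0, q_0=1.
Recurrence: m' = q*a - m,  q' = (d - m'^2)/q,  a' = floor((a_0 + m')/q').
  step 1: m=22, q=4, a=11
  step 2: m=22, q=1, a=44
a_2 = 2*a_0 = 44, so the period closes here.
sqrt(488) = [22; 11, 44]
Period length = 2

2


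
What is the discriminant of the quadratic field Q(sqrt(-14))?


For K = Q(sqrt(d)) with d squarefree: disc(K) = d if d = 1 mod 4, and disc(K) = 4d if d = 2 or 3 mod 4.
Here d = -14, and d mod 4 = 2.
d = 2 mod 4, not 1 (O_K = Z[sqrt(d)]), so disc(K) = 4d = 4 * (-14) = -56

-56


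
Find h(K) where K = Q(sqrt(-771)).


K = Q(sqrt(-771)). d mod 4 = 1, so D = disc(K) = d = -771
h(K) equals the number of primitive reduced positive-definite forms (a, b, c) = a*x^2 + b*x*y + c*y^2 with b^2 - 4ac = D,
where reduced means |b| <= a <= c, with b >= 0 whenever |b| = a or a = c, and primitive means gcd(a, b, c) = 1.
Reduced forces 3a^2 <= |D| = 771, so 1 <= a <= 16; b must have the parity of D, and c = (b^2 - D)/(4a) must be an integer >= a.
Enumerate a = 1..16, b in [-a, a]:
  a=1: (1, 1, 193)  [1]
  a=2: none
  a=3: (3, 3, 65)  [1]
  a=4: none
  a=5: (5, -3, 39), (5, 3, 39)  [2]
  a=6..12: none
  a=13: (13, -3, 15), (13, 3, 15)  [2]
  a=14..16: none
Total reduced forms: 1 + 1 + 2 + 2 = 6
h = 6

6


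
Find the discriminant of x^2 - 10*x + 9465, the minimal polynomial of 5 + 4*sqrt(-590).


The element 5 + 4*sqrt(-590) has minimal polynomial:
x^2 - 10*x + 9465
Discriminant = (-10)^2 - 4*(9465)
= 100 - 37860
= -37760

-37760


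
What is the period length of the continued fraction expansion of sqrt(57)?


Run the CF algorithm for sqrt(57).
a_0 = floor(sqrt(57)) = 7; set m_0=0, q_0=1.
Recurrence: m' = q*a - m,  q' = (d - m'^2)/q,  a' = floor((a_0 + m')/q').
  step 1: m=7, q=8, a=1
  step 2: m=1, q=7, a=1
  step 3: m=6, q=3, a=4
  step 4: m=6, q=7, a=1
  step 5: m=1, q=8, a=1
  step 6: m=7, q=1, a=14
a_6 = 2*a_0 = 14, so the period closes here.
sqrt(57) = [7; 1, 1, 4, 1, 1, 14]
Period length = 6

6


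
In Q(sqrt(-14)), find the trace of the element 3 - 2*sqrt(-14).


Tr(a + b*sqrt(d)) = (a + b*sqrt(d)) + (a - b*sqrt(d)) = 2a
= 2 * (3)
= 6

6


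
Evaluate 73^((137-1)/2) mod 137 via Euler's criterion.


p = 137 is prime and the exponent is (p-1)/2 = 68, so by Euler's criterion 73^68 = (73/137) = +1 or -1 mod 137.
Compute by square-and-multiply:
  68 = 64 + 4 (binary 1000100)
  Repeated squaring mod 137: 73^1 = 73, 73^2 = 123, 73^4 = 59, 73^8 = 56, 73^16 = 122, 73^32 = 88, 73^64 = 72
  73^68 = 73^64 * 73^4 = 72 * 59 mod 137
    72 * 59 = 4248 = 1 mod 137
  73^68 = 1 mod 137
Result 1: 73 is a quadratic residue mod 137.
73^68 mod 137 = 1

1
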